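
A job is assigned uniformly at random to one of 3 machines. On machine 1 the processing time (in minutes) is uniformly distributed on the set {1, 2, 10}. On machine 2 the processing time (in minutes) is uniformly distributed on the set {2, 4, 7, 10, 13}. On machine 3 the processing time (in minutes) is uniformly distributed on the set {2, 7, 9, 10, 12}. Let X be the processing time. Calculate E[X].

E[X | machine 1] = (1+2+10)/3 = 13/3.
E[X | machine 2] = (2+4+7+10+13)/5 = 36/5.
E[X | machine 3] = (2+7+9+10+12)/5 = 8.
By the law of total expectation,
E[X] = (1/3)·(13/3) + (1/3)·(36/5) + (1/3)·(8) = 293/45.

293/45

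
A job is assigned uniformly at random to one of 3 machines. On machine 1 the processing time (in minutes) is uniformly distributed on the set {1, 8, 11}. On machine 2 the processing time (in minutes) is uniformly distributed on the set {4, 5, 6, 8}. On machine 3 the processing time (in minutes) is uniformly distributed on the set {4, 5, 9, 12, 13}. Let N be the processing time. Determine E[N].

1261/180

E[N | machine 1] = (1+8+11)/3 = 20/3.
E[N | machine 2] = (4+5+6+8)/4 = 23/4.
E[N | machine 3] = (4+5+9+12+13)/5 = 43/5.
E[N] = (1/3)·(20/3) + (1/3)·(23/4) + (1/3)·(43/5) = 1261/180.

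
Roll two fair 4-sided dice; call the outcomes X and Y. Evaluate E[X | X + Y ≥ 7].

11/3

P(X + Y ≥ 7) = 3/16.
Summing X·P(x,y) over outcomes with X + Y ≥ 7 gives 11/16.
E[X | X + Y ≥ 7] = (11/16) / (3/16) = 11/3.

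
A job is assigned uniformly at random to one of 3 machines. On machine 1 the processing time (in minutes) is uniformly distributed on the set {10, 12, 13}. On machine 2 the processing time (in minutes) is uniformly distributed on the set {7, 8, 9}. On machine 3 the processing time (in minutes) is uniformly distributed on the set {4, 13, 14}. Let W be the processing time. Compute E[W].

10

E[W | machine 1] = (10+12+13)/3 = 35/3.
E[W | machine 2] = (7+8+9)/3 = 8.
E[W | machine 3] = (4+13+14)/3 = 31/3.
E[W] = (1/3)·(35/3) + (1/3)·(8) + (1/3)·(31/3) = 10.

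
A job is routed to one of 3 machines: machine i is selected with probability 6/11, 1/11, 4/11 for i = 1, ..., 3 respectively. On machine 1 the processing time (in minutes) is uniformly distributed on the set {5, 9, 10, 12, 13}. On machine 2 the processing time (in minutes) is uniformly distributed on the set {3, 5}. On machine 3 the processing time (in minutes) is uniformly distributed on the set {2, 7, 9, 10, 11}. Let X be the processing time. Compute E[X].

94/11

E[X | machine 1] = (5+9+10+12+13)/5 = 49/5.
E[X | machine 2] = (3+5)/2 = 4.
E[X | machine 3] = (2+7+9+10+11)/5 = 39/5.
By the law of total expectation,
E[X] = (6/11)·(49/5) + (1/11)·(4) + (4/11)·(39/5) = 94/11.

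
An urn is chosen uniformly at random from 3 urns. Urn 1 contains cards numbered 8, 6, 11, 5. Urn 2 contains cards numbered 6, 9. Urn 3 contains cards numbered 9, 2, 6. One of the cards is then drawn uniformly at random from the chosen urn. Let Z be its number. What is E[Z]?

E[Z | urn 1] = (8+6+11+5)/4 = 15/2.
E[Z | urn 2] = (6+9)/2 = 15/2.
E[Z | urn 3] = (9+2+6)/3 = 17/3.
E[Z] = (1/3)·(15/2) + (1/3)·(15/2) + (1/3)·(17/3) = 62/9.

62/9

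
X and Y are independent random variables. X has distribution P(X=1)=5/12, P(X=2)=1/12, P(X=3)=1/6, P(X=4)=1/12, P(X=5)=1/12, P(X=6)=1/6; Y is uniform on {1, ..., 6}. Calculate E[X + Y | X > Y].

159/22

P(X > Y) = 11/36.
Summing (X+Y)·P(x,y) over outcomes with X > Y gives 53/24.
E[X + Y | X > Y] = (53/24) / (11/36) = 159/22.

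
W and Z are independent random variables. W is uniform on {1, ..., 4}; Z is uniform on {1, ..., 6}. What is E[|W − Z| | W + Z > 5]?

P(W + Z > 5) = 7/12.
Summing |W−Z|·P(x,y) over outcomes with W + Z > 5 gives 5/4.
E[|W − Z| | W + Z > 5] = (5/4) / (7/12) = 15/7.

15/7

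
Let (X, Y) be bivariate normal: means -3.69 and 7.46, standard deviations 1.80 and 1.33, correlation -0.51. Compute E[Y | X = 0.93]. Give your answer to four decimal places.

5.7190

The regression of Y on X has slope ρ·σ_Y/σ_X and passes through (μ_X, μ_Y).
E[Y | X=0.93] = 7.46 + (-0.51)·(1.33/1.80)·(0.93 − (-3.69)) = 7.46 + (-0.37683)·(4.62) = 5.7190.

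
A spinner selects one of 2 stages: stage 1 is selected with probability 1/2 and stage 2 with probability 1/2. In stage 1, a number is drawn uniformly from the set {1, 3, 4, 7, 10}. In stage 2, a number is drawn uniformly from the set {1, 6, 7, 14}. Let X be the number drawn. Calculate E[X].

E[X | stage 1] = (1+3+4+7+10)/5 = 5.
E[X | stage 2] = (1+6+7+14)/4 = 7.
E[X] = (1/2)·(5) + (1/2)·(7) = 6.

6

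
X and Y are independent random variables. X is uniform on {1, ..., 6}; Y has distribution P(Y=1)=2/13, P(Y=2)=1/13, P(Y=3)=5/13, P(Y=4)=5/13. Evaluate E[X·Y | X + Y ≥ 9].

P(X + Y ≥ 9) = 5/26.
Summing XY·P(x,y) over outcomes with X + Y ≥ 9 gives 155/39.
E[X·Y | X + Y ≥ 9] = (155/39) / (5/26) = 62/3.

62/3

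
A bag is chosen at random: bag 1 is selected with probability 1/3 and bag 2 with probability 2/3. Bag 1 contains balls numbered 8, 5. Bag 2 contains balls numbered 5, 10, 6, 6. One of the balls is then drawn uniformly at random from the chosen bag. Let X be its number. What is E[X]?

E[X | bag 1] = (8+5)/2 = 13/2.
E[X | bag 2] = (5+10+6+6)/4 = 27/4.
By the law of total expectation,
E[X] = (1/3)·(13/2) + (2/3)·(27/4) = 20/3.

20/3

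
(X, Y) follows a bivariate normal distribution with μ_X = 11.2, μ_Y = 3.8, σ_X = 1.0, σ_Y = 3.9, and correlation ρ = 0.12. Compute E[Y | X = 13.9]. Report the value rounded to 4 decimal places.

For a bivariate normal, E[Y | X=x] = μ_Y + ρ·(σ_Y/σ_X)·(x − μ_X).
E[Y | X=13.9] = 3.8 + (0.12)·(3.9/1.0)·(13.9 − (11.2)) = 3.8 + (0.468)·(2.7) = 5.0636.

5.0636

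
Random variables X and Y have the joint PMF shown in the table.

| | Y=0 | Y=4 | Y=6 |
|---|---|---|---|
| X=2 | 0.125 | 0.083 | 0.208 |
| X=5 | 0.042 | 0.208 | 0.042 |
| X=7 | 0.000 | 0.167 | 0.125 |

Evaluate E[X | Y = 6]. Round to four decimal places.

4.0027

P(Y = 6) = 0.375.
Σ X·P over the event = 2·(0.208) + 5·(0.042) + 7·(0.125) = 1.501.
E[X | Y = 6] = (1.501) / (0.375) = 4.0027.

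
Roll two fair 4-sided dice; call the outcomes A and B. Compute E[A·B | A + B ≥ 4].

P(A + B ≥ 4) = 13/16.
Summing AB·P(x,y) over outcomes with A + B ≥ 4 gives 95/16.
E[A·B | A + B ≥ 4] = (95/16) / (13/16) = 95/13.

95/13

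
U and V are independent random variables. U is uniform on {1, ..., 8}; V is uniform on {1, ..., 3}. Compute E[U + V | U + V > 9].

P(U + V > 9) = 1/8.
Summing (U+V)·P(x,y) over outcomes with U + V > 9 gives 31/24.
E[U + V | U + V > 9] = (31/24) / (1/8) = 31/3.

31/3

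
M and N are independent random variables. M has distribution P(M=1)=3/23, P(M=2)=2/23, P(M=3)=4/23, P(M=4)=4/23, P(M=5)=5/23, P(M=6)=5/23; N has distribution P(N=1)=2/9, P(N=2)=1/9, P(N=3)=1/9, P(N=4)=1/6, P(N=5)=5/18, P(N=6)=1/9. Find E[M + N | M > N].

P(M > N) = 199/414.
Summing (M+N)·P(x,y) over outcomes with M > N gives 242/69.
E[M + N | M > N] = (242/69) / (199/414) = 1452/199.

1452/199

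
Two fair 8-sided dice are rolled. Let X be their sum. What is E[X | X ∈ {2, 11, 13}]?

120/11

P(X ∈ {2, 11, 13}) = 11/64.
Σ over the event: 2·1/64 + 11·3/32 + 13·1/16 = 15/8.
E[X | X ∈ {2, 11, 13}] = (15/8) / (11/64) = 120/11.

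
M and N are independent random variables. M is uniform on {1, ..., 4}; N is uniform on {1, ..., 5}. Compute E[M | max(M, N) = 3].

P(max(M, N) = 3) = 1/4.
Summing M·P(x,y) over outcomes with max(M, N) = 3 gives 3/5.
E[M | max(M, N) = 3] = (3/5) / (1/4) = 12/5.

12/5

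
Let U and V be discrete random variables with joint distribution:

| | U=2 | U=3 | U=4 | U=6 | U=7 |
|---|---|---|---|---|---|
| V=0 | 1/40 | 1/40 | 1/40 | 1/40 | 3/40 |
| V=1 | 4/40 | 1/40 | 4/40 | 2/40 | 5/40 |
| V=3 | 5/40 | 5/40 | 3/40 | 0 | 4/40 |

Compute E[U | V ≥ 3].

65/17

P(V ≥ 3) = 17/40.
Σ U·P over the event = 2·(5/40) + 3·(5/40) + 4·(3/40) + 7·(4/40) = 13/8.
E[U | V ≥ 3] = (13/8) / (17/40) = 65/17.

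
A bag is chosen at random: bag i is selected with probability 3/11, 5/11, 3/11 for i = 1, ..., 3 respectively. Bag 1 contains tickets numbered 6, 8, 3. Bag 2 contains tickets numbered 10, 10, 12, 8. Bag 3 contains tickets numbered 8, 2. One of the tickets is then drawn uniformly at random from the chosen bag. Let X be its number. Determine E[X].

82/11

E[X | bag 1] = (6+8+3)/3 = 17/3.
E[X | bag 2] = (10+10+12+8)/4 = 10.
E[X | bag 3] = (8+2)/2 = 5.
E[X] = (3/11)·(17/3) + (5/11)·(10) + (3/11)·(5) = 82/11.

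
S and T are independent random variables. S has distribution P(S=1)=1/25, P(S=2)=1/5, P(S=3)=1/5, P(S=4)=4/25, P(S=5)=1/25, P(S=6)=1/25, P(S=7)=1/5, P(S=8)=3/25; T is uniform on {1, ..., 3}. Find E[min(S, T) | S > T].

P(S > T) = 19/25.
Summing min(S,T)·P(x,y) over outcomes with S > T gives 104/75.
E[min(S, T) | S > T] = (104/75) / (19/25) = 104/57.

104/57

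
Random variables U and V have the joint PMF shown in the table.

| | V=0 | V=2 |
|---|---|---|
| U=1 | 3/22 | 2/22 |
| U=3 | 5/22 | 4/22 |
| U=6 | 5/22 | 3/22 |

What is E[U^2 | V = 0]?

228/13

P(V = 0) = 13/22.
Σ U^2·P over the event = 1·(3/22) + 9·(5/22) + 36·(5/22) = 114/11.
E[U^2 | V = 0] = (114/11) / (13/22) = 228/13.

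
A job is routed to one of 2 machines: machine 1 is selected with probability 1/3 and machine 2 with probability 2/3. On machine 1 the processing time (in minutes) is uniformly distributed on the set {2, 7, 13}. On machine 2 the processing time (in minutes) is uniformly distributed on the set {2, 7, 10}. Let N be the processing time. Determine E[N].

20/3

E[N | machine 1] = (2+7+13)/3 = 22/3.
E[N | machine 2] = (2+7+10)/3 = 19/3.
E[N] = (1/3)·(22/3) + (2/3)·(19/3) = 20/3.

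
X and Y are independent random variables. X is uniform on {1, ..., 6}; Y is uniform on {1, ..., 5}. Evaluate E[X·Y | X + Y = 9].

Outcomes with X + Y = 9: (4,5), (5,4), (6,3), each with probability 1/30.
E[X·Y | X + Y = 9] = (20 + 20 + 18) / 3 = 58/3.

58/3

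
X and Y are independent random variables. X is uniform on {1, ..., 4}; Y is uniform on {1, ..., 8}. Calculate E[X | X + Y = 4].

2

P(X + Y = 4) = 3/32.
Summing X·P(x,y) over outcomes with X + Y = 4 gives 3/16.
E[X | X + Y = 4] = (3/16) / (3/32) = 2.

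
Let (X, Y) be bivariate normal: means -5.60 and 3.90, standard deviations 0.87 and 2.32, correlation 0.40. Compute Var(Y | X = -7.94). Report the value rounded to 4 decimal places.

4.5212

The conditional variance in a bivariate normal is σ_Y²(1 − ρ²), independent of x.
Var(Y | X=-7.94) = (2.32)²·(1 − (0.40)²) = 5.3824·0.84 = 4.5212.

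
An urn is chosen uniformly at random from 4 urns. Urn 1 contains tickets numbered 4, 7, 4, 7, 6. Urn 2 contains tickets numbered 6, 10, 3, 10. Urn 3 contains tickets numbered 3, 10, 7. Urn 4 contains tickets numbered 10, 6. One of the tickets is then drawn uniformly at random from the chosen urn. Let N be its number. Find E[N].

E[N | urn 1] = (4+7+4+7+6)/5 = 28/5.
E[N | urn 2] = (6+10+3+10)/4 = 29/4.
E[N | urn 3] = (3+10+7)/3 = 20/3.
E[N | urn 4] = (10+6)/2 = 8.
E[N] = (1/4)·(28/5) + (1/4)·(29/4) + (1/4)·(20/3) + (1/4)·(8) = 1651/240.

1651/240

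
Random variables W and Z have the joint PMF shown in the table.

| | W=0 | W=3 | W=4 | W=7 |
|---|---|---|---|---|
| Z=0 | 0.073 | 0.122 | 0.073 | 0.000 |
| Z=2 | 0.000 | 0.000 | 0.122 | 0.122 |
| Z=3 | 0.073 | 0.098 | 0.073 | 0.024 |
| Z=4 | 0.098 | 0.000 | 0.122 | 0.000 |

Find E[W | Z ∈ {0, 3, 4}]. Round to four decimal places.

2.5132

P(Z ∈ {0, 3, 4}) = 0.756.
Summing W·P(W=x,Z=y) over the conditioning event gives 1.900.
E[W | Z ∈ {0, 3, 4}] = (1.900) / (0.756) = 2.5132.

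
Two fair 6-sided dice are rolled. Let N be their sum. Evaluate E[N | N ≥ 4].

244/33

P(N ≥ 4) = 11/12.
E[N | N ≥ 4] = (61/9) / (11/12) = 244/33.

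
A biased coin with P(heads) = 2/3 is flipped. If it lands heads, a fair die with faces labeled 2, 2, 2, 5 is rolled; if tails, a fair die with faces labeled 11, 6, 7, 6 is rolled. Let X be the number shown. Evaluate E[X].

E[X | heads] = (2+2+2+5)/4 = 11/4.
E[X | tails] = (11+6+7+6)/4 = 15/2.
By the law of total expectation,
E[X] = (2/3)·(11/4) + (1/3)·(15/2) = 13/3.

13/3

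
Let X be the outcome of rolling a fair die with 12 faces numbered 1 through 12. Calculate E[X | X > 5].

Given X > 5, X is equally likely to be any of {6, 7, 8, 9, 10, 11, 12}.
E[X | X > 5] = (6 + 7 + 8 + 9 + 10 + 11 + 12) / 7 = 9.

9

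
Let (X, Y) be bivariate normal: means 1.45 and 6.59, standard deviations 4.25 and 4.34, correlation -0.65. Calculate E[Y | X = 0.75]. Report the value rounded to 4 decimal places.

E[Y | X=x] = μ_Y + ρ(σ_Y/σ_X)(x − μ_X) for jointly normal variables.
E[Y | X=0.75] = 6.59 + (-0.65)·(4.34/4.25)·(0.75 − (1.45)) = 6.59 + (-0.66376)·(-0.7) = 7.0546.

7.0546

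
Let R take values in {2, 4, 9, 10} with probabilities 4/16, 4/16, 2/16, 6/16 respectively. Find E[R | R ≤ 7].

3

P(R ≤ 7) = 1/2.
Σ over the event: 2·1/4 + 4·1/4 = 3/2.
E[R | R ≤ 7] = (3/2) / (1/2) = 3.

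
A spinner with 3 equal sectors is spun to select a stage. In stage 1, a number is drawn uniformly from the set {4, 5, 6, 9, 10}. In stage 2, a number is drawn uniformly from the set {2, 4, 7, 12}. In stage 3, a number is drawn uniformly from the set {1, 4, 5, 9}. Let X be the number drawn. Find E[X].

89/15

E[X | stage 1] = (4+5+6+9+10)/5 = 34/5.
E[X | stage 2] = (2+4+7+12)/4 = 25/4.
E[X | stage 3] = (1+4+5+9)/4 = 19/4.
By the law of total expectation,
E[X] = (1/3)·(34/5) + (1/3)·(25/4) + (1/3)·(19/4) = 89/15.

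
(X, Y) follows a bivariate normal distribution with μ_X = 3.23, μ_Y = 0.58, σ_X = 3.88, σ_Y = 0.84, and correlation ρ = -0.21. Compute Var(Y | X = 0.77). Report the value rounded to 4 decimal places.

0.6745

For a bivariate normal, Var(Y | X=x) = σ_Y²(1 − ρ²).
Var(Y | X=0.77) = (0.84)²·(1 − (-0.21)²) = 0.7056·0.9559 = 0.6745.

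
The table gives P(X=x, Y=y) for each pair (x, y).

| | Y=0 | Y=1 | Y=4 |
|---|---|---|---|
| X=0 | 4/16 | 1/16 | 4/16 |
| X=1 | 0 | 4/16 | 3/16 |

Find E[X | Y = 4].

3/7

P(Y = 4) = 7/16.
Summing X·P(X=x,Y=y) over the conditioning event gives 3/16.
E[X | Y = 4] = (3/16) / (7/16) = 3/7.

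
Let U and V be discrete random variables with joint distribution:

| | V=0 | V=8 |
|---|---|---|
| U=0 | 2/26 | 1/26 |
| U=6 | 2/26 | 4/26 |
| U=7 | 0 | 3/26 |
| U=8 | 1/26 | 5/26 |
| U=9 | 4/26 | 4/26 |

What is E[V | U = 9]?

P(U = 9) = 4/13.
Σ V·P over the event = 0·(4/26) + 8·(4/26) = 16/13.
E[V | U = 9] = (16/13) / (4/13) = 4.

4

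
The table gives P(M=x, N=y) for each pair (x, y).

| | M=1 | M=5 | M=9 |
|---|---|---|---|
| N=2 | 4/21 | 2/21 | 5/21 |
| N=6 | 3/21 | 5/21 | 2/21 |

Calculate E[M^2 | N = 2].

459/11

P(N = 2) = 11/21.
Σ M^2·P over the event = 1·(4/21) + 25·(2/21) + 81·(5/21) = 153/7.
E[M^2 | N = 2] = (153/7) / (11/21) = 459/11.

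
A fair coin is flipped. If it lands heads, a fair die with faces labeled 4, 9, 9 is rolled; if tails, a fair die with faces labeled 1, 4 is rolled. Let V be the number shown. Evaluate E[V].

E[V | heads] = (4+9+9)/3 = 22/3.
E[V | tails] = (1+4)/2 = 5/2.
E[V] = (1/2)·(22/3) + (1/2)·(5/2) = 59/12.

59/12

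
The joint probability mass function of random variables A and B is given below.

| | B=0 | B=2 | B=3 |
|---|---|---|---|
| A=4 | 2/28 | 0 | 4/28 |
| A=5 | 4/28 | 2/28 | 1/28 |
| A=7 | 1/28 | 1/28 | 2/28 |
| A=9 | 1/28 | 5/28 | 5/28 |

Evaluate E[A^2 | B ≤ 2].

383/8

P(B ≤ 2) = 4/7.
Σ A^2·P over the event = 16·(2/28) + 25·(4/28) + 25·(2/28) + 49·(1/28) + 49·(1/28) + 81·(1/28) + 81·(5/28) = 383/14.
E[A^2 | B ≤ 2] = (383/14) / (4/7) = 383/8.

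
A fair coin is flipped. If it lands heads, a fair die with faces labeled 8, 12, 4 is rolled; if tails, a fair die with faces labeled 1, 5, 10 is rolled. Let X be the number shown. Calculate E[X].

E[X | heads] = (8+12+4)/3 = 8.
E[X | tails] = (1+5+10)/3 = 16/3.
By the law of total expectation,
E[X] = (1/2)·(8) + (1/2)·(16/3) = 20/3.

20/3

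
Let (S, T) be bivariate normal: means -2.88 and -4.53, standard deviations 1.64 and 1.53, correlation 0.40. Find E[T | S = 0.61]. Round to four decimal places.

E[T | S=x] = μ_T + ρ(σ_T/σ_S)(x − μ_S) for jointly normal variables.
E[T | S=0.61] = -4.53 + (0.40)·(1.53/1.64)·(0.61 − (-2.88)) = -4.53 + (0.37317)·(3.49) = -3.2276.

-3.2276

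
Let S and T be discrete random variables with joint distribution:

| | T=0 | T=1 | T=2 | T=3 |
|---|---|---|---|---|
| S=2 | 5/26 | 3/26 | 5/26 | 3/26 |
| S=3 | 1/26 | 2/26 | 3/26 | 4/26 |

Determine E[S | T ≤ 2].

P(T ≤ 2) = 19/26.
Σ S·P over the event = 2·(5/26) + 2·(3/26) + 2·(5/26) + 3·(1/26) + 3·(2/26) + 3·(3/26) = 22/13.
E[S | T ≤ 2] = (22/13) / (19/26) = 44/19.

44/19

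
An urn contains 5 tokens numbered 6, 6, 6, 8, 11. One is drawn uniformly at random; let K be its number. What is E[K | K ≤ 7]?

P(K ≤ 7) = 3/5.
Σ over the event: 6·3/5 = 18/5.
E[K | K ≤ 7] = (18/5) / (3/5) = 6.

6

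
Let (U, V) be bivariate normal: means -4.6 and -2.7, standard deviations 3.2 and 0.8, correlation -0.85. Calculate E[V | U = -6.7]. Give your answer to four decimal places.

For a bivariate normal, E[V | U=x] = μ_V + ρ·(σ_V/σ_U)·(x − μ_U).
E[V | U=-6.7] = -2.7 + (-0.85)·(0.8/3.2)·(-6.7 − (-4.6)) = -2.7 + (-0.2125)·(-2.1) = -2.2538.

-2.2538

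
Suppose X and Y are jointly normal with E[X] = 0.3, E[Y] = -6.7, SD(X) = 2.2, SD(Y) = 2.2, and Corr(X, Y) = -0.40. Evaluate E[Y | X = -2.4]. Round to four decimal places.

-5.6200

E[Y | X=x] = μ_Y + ρ(σ_Y/σ_X)(x − μ_X) for jointly normal variables.
E[Y | X=-2.4] = -6.7 + (-0.40)·(2.2/2.2)·(-2.4 − (0.3)) = -6.7 + (-0.4)·(-2.7) = -5.6200.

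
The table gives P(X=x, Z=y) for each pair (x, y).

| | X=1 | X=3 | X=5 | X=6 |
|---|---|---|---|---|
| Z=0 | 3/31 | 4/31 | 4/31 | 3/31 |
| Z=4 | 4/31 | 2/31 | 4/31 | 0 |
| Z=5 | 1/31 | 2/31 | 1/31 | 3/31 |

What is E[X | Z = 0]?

P(Z = 0) = 14/31.
Σ X·P over the event = 1·(3/31) + 3·(4/31) + 5·(4/31) + 6·(3/31) = 53/31.
E[X | Z = 0] = (53/31) / (14/31) = 53/14.

53/14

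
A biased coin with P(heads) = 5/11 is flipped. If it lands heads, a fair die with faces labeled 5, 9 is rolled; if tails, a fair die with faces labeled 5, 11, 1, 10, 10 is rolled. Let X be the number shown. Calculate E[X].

E[X | heads] = (5+9)/2 = 7.
E[X | tails] = (5+11+1+10+10)/5 = 37/5.
By the law of total expectation,
E[X] = (5/11)·(7) + (6/11)·(37/5) = 397/55.

397/55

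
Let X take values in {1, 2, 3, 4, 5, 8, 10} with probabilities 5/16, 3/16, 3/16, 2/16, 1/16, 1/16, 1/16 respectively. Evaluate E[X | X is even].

32/7

P(X is even) = 7/16.
Σ over the event: 2·3/16 + 4·1/8 + 8·1/16 + 10·1/16 = 2.
E[X | X is even] = (2) / (7/16) = 32/7.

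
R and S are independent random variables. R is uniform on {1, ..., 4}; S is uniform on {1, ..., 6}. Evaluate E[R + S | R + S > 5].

52/7

P(R + S > 5) = 7/12.
Summing (R+S)·P(x,y) over outcomes with R + S > 5 gives 13/3.
E[R + S | R + S > 5] = (13/3) / (7/12) = 52/7.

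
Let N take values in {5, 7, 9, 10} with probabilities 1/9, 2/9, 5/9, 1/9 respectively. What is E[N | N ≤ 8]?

19/3

P(N ≤ 8) = 1/3.
Σ over the event: 5·1/9 + 7·2/9 = 19/9.
E[N | N ≤ 8] = (19/9) / (1/3) = 19/3.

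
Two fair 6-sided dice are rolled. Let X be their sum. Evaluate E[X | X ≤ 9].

94/15

P(X ≤ 9) = 5/6.
Σ over the event: 2·1/36 + 3·1/18 + 4·1/12 + 5·1/9 + 6·5/36 + 7·1/6 + 8·5/36 + 9·1/9 = 47/9.
E[X | X ≤ 9] = (47/9) / (5/6) = 94/15.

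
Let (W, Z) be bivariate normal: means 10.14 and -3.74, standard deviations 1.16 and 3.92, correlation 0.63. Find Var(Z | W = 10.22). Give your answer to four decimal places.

9.2675

For a bivariate normal, Var(Z | W=x) = σ_Z²(1 − ρ²).
Var(Z | W=10.22) = (3.92)²·(1 − (0.63)²) = 15.3664·0.6031 = 9.2675.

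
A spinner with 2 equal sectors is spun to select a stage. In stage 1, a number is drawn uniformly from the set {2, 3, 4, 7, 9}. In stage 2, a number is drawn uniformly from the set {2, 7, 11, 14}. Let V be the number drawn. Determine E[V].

27/4

E[V | stage 1] = (2+3+4+7+9)/5 = 5.
E[V | stage 2] = (2+7+11+14)/4 = 17/2.
E[V] = (1/2)·(5) + (1/2)·(17/2) = 27/4.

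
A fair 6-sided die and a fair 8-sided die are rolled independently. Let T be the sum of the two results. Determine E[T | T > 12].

P(T > 12) = 1/16.
Σ over the event: 13·1/24 + 14·1/48 = 5/6.
E[T | T > 12] = (5/6) / (1/16) = 40/3.

40/3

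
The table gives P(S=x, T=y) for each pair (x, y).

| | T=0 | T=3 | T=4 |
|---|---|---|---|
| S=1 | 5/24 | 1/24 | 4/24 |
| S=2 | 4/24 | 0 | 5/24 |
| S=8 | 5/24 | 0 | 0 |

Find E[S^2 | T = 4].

8/3

P(T = 4) = 3/8.
Σ S^2·P over the event = 1·(4/24) + 4·(5/24) = 1.
E[S^2 | T = 4] = (1) / (3/8) = 8/3.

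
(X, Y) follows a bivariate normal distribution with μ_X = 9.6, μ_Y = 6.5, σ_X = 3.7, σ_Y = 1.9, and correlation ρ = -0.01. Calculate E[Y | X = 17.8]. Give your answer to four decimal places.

6.4579

The regression of Y on X has slope ρ·σ_Y/σ_X and passes through (μ_X, μ_Y).
E[Y | X=17.8] = 6.5 + (-0.01)·(1.9/3.7)·(17.8 − (9.6)) = 6.5 + (-0.0051351)·(8.2) = 6.4579.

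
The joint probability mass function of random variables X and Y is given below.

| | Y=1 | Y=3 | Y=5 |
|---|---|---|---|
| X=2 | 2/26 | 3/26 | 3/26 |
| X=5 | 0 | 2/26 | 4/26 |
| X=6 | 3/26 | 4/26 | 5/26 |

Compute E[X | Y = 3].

40/9

P(Y = 3) = 9/26.
Σ X·P over the event = 2·(3/26) + 5·(2/26) + 6·(4/26) = 20/13.
E[X | Y = 3] = (20/13) / (9/26) = 40/9.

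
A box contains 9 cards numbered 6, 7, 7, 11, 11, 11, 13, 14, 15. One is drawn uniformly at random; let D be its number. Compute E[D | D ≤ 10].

P(D ≤ 10) = 1/3.
Σ over the event: 6·1/9 + 7·2/9 = 20/9.
E[D | D ≤ 10] = (20/9) / (1/3) = 20/3.

20/3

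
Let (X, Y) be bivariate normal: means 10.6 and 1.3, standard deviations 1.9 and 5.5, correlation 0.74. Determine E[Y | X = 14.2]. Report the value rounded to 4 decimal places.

9.0116

The regression of Y on X has slope ρ·σ_Y/σ_X and passes through (μ_X, μ_Y).
E[Y | X=14.2] = 1.3 + (0.74)·(5.5/1.9)·(14.2 − (10.6)) = 1.3 + (2.1421)·(3.6) = 9.0116.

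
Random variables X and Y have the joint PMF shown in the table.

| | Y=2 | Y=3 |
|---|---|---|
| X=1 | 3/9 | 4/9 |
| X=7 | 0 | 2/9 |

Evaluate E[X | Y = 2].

P(Y = 2) = 1/3.
Σ X·P over the event = 1·(3/9) = 1/3.
E[X | Y = 2] = (1/3) / (1/3) = 1.

1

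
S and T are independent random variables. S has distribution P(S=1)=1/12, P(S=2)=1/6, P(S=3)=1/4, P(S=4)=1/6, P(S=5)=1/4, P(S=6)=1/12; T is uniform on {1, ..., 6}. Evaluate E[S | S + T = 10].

29/6

P(S + T = 10) = 1/12.
Summing S·P(x,y) over outcomes with S + T = 10 gives 29/72.
E[S | S + T = 10] = (29/72) / (1/12) = 29/6.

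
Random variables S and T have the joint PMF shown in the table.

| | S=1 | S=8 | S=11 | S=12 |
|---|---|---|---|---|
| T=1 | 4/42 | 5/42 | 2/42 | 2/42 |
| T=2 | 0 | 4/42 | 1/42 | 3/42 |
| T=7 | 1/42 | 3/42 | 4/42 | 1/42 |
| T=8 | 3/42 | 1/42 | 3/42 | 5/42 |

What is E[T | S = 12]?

P(S = 12) = 11/42.
Σ T·P over the event = 1·(2/42) + 2·(3/42) + 7·(1/42) + 8·(5/42) = 55/42.
E[T | S = 12] = (55/42) / (11/42) = 5.

5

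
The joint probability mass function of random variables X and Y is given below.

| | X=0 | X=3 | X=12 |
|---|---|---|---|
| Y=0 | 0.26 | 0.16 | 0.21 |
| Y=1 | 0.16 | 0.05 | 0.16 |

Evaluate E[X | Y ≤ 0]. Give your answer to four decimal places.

4.7619

P(Y ≤ 0) = 0.63.
Σ X·P over the event = 0·(0.26) + 3·(0.16) + 12·(0.21) = 3.00.
E[X | Y ≤ 0] = (3.00) / (0.63) = 4.7619.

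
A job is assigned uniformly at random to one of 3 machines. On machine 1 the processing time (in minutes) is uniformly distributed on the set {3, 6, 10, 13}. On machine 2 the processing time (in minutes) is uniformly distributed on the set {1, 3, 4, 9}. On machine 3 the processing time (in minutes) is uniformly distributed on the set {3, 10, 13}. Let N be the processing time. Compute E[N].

E[N | machine 1] = (3+6+10+13)/4 = 8.
E[N | machine 2] = (1+3+4+9)/4 = 17/4.
E[N | machine 3] = (3+10+13)/3 = 26/3.
By the law of total expectation,
E[N] = (1/3)·(8) + (1/3)·(17/4) + (1/3)·(26/3) = 251/36.

251/36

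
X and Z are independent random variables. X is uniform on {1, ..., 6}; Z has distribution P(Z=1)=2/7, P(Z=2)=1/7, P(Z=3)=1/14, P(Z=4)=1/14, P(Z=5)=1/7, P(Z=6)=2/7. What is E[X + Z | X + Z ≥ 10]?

P(X + Z ≥ 10) = 17/84.
Summing (X+Z)·P(x,y) over outcomes with X + Z ≥ 10 gives 46/21.
E[X + Z | X + Z ≥ 10] = (46/21) / (17/84) = 184/17.

184/17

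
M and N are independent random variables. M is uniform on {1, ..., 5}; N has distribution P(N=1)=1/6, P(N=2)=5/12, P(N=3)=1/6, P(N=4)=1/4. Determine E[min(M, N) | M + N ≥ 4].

112/51

P(M + N ≥ 4) = 17/20.
Summing min(M,N)·P(x,y) over outcomes with M + N ≥ 4 gives 28/15.
E[min(M, N) | M + N ≥ 4] = (28/15) / (17/20) = 112/51.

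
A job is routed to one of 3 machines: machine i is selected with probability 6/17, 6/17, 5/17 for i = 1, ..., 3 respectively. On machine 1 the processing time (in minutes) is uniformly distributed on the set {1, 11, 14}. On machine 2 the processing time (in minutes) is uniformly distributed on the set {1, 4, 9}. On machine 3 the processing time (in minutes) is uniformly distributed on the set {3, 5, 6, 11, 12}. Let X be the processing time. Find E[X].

E[X | machine 1] = (1+11+14)/3 = 26/3.
E[X | machine 2] = (1+4+9)/3 = 14/3.
E[X | machine 3] = (3+5+6+11+12)/5 = 37/5.
E[X] = (6/17)·(26/3) + (6/17)·(14/3) + (5/17)·(37/5) = 117/17.

117/17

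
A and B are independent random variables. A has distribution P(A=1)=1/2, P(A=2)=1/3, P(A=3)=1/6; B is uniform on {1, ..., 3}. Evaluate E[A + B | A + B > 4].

21/4

P(A + B > 4) = 2/9.
Summing (A+B)·P(x,y) over outcomes with A + B > 4 gives 7/6.
E[A + B | A + B > 4] = (7/6) / (2/9) = 21/4.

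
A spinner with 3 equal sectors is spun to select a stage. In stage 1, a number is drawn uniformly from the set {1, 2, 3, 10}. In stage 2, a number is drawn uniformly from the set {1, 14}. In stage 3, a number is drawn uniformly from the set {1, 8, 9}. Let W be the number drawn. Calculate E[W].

35/6

E[W | stage 1] = (1+2+3+10)/4 = 4.
E[W | stage 2] = (1+14)/2 = 15/2.
E[W | stage 3] = (1+8+9)/3 = 6.
By the law of total expectation,
E[W] = (1/3)·(4) + (1/3)·(15/2) + (1/3)·(6) = 35/6.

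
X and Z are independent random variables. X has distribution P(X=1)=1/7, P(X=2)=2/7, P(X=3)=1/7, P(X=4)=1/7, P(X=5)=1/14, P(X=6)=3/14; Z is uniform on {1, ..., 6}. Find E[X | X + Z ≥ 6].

115/29

P(X + Z ≥ 6) = 29/42.
Summing X·P(x,y) over outcomes with X + Z ≥ 6 gives 115/42.
E[X | X + Z ≥ 6] = (115/42) / (29/42) = 115/29.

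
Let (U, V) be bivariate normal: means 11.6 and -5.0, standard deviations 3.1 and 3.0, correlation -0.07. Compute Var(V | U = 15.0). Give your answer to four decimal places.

8.9559

Var(V | U=x) = (1 − ρ²)·σ_V².
Var(V | U=15.0) = (3.0)²·(1 − (-0.07)²) = 9·0.9951 = 8.9559.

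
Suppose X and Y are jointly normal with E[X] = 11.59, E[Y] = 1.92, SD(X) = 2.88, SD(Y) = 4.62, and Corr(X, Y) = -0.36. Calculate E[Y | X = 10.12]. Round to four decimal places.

E[Y | X=x] = μ_Y + ρ(σ_Y/σ_X)(x − μ_X) for jointly normal variables.
E[Y | X=10.12] = 1.92 + (-0.36)·(4.62/2.88)·(10.12 − (11.59)) = 1.92 + (-0.5775)·(-1.47) = 2.7689.

2.7689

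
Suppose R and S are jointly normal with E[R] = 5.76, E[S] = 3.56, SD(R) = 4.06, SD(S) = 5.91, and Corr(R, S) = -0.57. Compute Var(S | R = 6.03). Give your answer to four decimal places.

The conditional variance in a bivariate normal is σ_S²(1 − ρ²), independent of x.
Var(S | R=6.03) = (5.91)²·(1 − (-0.57)²) = 34.9281·0.6751 = 23.5800.

23.5800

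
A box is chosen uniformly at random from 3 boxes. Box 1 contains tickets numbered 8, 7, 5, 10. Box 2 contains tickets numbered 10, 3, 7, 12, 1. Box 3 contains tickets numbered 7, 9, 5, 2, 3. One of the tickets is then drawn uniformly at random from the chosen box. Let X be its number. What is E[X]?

193/30

E[X | box 1] = (8+7+5+10)/4 = 15/2.
E[X | box 2] = (10+3+7+12+1)/5 = 33/5.
E[X | box 3] = (7+9+5+2+3)/5 = 26/5.
E[X] = (1/3)·(15/2) + (1/3)·(33/5) + (1/3)·(26/5) = 193/30.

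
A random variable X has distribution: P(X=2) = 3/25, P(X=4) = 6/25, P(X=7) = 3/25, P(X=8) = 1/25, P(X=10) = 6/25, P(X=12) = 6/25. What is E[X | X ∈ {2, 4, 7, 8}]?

59/13

P(X ∈ {2, 4, 7, 8}) = 13/25.
Σ over the event: 2·3/25 + 4·6/25 + 7·3/25 + 8·1/25 = 59/25.
E[X | X ∈ {2, 4, 7, 8}] = (59/25) / (13/25) = 59/13.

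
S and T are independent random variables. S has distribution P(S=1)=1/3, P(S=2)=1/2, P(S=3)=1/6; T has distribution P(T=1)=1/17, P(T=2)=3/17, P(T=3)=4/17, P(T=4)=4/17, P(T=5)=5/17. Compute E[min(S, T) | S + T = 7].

42/19

P(S + T = 7) = 19/102.
Summing min(S,T)·P(x,y) over outcomes with S + T = 7 gives 7/17.
E[min(S, T) | S + T = 7] = (7/17) / (19/102) = 42/19.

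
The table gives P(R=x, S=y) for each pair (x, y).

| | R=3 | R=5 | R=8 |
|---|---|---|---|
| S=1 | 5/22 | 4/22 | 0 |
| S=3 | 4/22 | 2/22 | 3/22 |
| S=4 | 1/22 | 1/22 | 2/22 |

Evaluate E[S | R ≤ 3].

21/10

P(R ≤ 3) = 5/11.
Summing S·P(R=x,S=y) over the conditioning event gives 21/22.
E[S | R ≤ 3] = (21/22) / (5/11) = 21/10.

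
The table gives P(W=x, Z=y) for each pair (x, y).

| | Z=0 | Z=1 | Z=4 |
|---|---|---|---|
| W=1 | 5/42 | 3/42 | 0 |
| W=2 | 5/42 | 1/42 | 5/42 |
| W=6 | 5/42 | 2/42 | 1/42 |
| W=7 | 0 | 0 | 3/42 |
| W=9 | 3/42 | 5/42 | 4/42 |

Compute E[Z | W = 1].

3/8

P(W = 1) = 4/21.
Σ Z·P over the event = 0·(5/42) + 1·(3/42) = 1/14.
E[Z | W = 1] = (1/14) / (4/21) = 3/8.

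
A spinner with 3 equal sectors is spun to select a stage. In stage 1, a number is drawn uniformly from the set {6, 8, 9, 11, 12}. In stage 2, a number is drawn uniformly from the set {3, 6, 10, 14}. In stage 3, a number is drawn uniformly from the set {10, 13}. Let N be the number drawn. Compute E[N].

E[N | stage 1] = (6+8+9+11+12)/5 = 46/5.
E[N | stage 2] = (3+6+10+14)/4 = 33/4.
E[N | stage 3] = (10+13)/2 = 23/2.
By the law of total expectation,
E[N] = (1/3)·(46/5) + (1/3)·(33/4) + (1/3)·(23/2) = 193/20.

193/20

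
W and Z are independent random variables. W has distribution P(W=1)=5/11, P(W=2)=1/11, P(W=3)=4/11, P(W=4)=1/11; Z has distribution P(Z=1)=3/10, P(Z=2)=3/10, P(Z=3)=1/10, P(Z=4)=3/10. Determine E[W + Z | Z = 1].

34/11

P(Z = 1) = 3/10.
Summing (W+Z)·P(x,y) over outcomes with Z = 1 gives 51/55.
E[W + Z | Z = 1] = (51/55) / (3/10) = 34/11.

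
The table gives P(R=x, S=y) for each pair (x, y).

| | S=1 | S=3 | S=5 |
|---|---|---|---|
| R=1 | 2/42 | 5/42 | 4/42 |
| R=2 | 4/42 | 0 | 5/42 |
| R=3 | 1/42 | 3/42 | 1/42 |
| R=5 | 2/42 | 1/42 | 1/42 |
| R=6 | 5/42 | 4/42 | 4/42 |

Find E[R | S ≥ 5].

P(S ≥ 5) = 5/14.
Σ R·P over the event = 1·(4/42) + 2·(5/42) + 3·(1/42) + 5·(1/42) + 6·(4/42) = 23/21.
E[R | S ≥ 5] = (23/21) / (5/14) = 46/15.

46/15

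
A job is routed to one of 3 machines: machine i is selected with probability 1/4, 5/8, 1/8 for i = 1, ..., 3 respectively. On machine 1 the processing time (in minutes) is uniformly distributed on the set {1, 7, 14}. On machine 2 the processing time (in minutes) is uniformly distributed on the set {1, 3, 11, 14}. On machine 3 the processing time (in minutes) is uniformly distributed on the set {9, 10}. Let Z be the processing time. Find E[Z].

E[Z | machine 1] = (1+7+14)/3 = 22/3.
E[Z | machine 2] = (1+3+11+14)/4 = 29/4.
E[Z | machine 3] = (9+10)/2 = 19/2.
By the law of total expectation,
E[Z] = (1/4)·(22/3) + (5/8)·(29/4) + (1/8)·(19/2) = 725/96.

725/96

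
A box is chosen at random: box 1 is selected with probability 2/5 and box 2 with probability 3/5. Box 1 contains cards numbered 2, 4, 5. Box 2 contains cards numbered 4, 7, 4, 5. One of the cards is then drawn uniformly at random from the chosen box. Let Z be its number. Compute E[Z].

E[Z | box 1] = (2+4+5)/3 = 11/3.
E[Z | box 2] = (4+7+4+5)/4 = 5.
By the law of total expectation,
E[Z] = (2/5)·(11/3) + (3/5)·(5) = 67/15.

67/15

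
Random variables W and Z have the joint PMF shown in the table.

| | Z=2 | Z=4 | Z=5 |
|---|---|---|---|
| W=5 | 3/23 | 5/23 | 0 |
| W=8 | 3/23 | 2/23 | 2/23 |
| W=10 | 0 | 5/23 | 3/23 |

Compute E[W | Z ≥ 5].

46/5

P(Z ≥ 5) = 5/23.
Σ W·P over the event = 8·(2/23) + 10·(3/23) = 2.
E[W | Z ≥ 5] = (2) / (5/23) = 46/5.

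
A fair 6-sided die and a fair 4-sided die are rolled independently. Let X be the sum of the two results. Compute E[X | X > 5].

P(X > 5) = 7/12.
Σ over the event: 6·1/6 + 7·1/6 + 8·1/8 + 9·1/12 + 10·1/24 = 13/3.
E[X | X > 5] = (13/3) / (7/12) = 52/7.

52/7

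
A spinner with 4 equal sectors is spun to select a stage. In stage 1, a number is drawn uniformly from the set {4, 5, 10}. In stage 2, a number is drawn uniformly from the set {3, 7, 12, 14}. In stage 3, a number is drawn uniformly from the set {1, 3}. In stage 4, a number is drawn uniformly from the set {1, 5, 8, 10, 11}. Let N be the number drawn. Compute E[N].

E[N | stage 1] = (4+5+10)/3 = 19/3.
E[N | stage 2] = (3+7+12+14)/4 = 9.
E[N | stage 3] = (1+3)/2 = 2.
E[N | stage 4] = (1+5+8+10+11)/5 = 7.
By the law of total expectation,
E[N] = (1/4)·(19/3) + (1/4)·(9) + (1/4)·(2) + (1/4)·(7) = 73/12.

73/12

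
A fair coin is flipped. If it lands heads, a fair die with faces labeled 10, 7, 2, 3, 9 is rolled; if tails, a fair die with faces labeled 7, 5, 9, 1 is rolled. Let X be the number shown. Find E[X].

117/20

E[X | heads] = (10+7+2+3+9)/5 = 31/5.
E[X | tails] = (7+5+9+1)/4 = 11/2.
E[X] = (1/2)·(31/5) + (1/2)·(11/2) = 117/20.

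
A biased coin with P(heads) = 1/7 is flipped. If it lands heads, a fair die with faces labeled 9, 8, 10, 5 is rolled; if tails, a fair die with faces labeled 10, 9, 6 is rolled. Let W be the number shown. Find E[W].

E[W | heads] = (9+8+10+5)/4 = 8.
E[W | tails] = (10+9+6)/3 = 25/3.
By the law of total expectation,
E[W] = (1/7)·(8) + (6/7)·(25/3) = 58/7.

58/7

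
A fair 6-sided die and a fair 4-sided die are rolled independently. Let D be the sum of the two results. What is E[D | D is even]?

P(D is even) = 1/2.
Σ over the event: 2·1/24 + 4·1/8 + 6·1/6 + 8·1/8 + 10·1/24 = 3.
E[D | D is even] = (3) / (1/2) = 6.

6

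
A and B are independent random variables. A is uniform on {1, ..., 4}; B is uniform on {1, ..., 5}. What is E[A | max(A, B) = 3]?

Outcomes with max(A, B) = 3: (1,3), (2,3), (3,1), (3,2), (3,3), each with probability 1/20.
E[A | max(A, B) = 3] = (1 + 2 + 3 + 3 + 3) / 5 = 12/5.

12/5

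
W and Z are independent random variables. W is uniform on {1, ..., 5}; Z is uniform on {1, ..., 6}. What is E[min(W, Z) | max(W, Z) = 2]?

4/3

Outcomes with max(W, Z) = 2: (1,2), (2,1), (2,2), each with probability 1/30.
E[min(W, Z) | max(W, Z) = 2] = (1 + 1 + 2) / 3 = 4/3.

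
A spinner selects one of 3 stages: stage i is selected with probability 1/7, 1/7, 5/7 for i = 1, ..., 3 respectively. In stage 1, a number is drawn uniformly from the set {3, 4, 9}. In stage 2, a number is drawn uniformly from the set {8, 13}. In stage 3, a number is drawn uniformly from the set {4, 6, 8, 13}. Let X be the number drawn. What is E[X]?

655/84

E[X | stage 1] = (3+4+9)/3 = 16/3.
E[X | stage 2] = (8+13)/2 = 21/2.
E[X | stage 3] = (4+6+8+13)/4 = 31/4.
E[X] = (1/7)·(16/3) + (1/7)·(21/2) + (5/7)·(31/4) = 655/84.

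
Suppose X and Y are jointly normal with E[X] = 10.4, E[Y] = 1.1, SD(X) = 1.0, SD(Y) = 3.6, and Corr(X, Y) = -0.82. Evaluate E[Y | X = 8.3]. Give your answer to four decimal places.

For a bivariate normal, E[Y | X=x] = μ_Y + ρ·(σ_Y/σ_X)·(x − μ_X).
E[Y | X=8.3] = 1.1 + (-0.82)·(3.6/1.0)·(8.3 − (10.4)) = 1.1 + (-2.952)·(-2.1) = 7.2992.

7.2992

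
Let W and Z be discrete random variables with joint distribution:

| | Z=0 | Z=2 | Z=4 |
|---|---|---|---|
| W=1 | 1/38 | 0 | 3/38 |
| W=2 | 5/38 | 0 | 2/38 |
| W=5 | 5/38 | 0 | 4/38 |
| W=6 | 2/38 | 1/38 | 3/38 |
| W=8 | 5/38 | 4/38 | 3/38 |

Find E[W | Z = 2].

38/5

P(Z = 2) = 5/38.
Σ W·P over the event = 6·(1/38) + 8·(4/38) = 1.
E[W | Z = 2] = (1) / (5/38) = 38/5.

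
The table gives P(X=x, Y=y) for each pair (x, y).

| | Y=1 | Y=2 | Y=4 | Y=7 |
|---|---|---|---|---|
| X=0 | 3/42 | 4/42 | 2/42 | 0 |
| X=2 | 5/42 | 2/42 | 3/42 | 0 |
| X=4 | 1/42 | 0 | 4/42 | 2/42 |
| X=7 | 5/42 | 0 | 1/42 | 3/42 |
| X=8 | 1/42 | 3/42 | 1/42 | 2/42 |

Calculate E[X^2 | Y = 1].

P(Y = 1) = 5/14.
Σ X^2·P over the event = 0·(3/42) + 4·(5/42) + 16·(1/42) + 49·(5/42) + 64·(1/42) = 115/14.
E[X^2 | Y = 1] = (115/14) / (5/14) = 23.

23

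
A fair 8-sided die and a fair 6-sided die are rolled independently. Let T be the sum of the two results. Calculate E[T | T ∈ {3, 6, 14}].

P(T ∈ {3, 6, 14}) = 1/6.
Σ over the event: 3·1/24 + 6·5/48 + 14·1/48 = 25/24.
E[T | T ∈ {3, 6, 14}] = (25/24) / (1/6) = 25/4.

25/4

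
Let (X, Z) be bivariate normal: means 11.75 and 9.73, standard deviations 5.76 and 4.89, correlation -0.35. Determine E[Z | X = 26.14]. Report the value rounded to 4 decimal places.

E[Z | X=x] = μ_Z + ρ(σ_Z/σ_X)(x − μ_X) for jointly normal variables.
E[Z | X=26.14] = 9.73 + (-0.35)·(4.89/5.76)·(26.14 − (11.75)) = 9.73 + (-0.29714)·(14.39) = 5.4542.

5.4542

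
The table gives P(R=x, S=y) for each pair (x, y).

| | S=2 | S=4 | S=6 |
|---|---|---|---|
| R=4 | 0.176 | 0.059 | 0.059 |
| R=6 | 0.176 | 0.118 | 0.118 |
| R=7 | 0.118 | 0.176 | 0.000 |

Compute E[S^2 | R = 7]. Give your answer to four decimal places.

P(R = 7) = 0.294.
Σ S^2·P over the event = 4·(0.118) + 16·(0.176) = 3.288.
E[S^2 | R = 7] = (3.288) / (0.294) = 11.1837.

11.1837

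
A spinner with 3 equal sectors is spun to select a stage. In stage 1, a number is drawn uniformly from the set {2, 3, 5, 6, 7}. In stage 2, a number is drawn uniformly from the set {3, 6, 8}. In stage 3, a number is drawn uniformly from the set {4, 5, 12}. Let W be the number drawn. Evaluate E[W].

E[W | stage 1] = (2+3+5+6+7)/5 = 23/5.
E[W | stage 2] = (3+6+8)/3 = 17/3.
E[W | stage 3] = (4+5+12)/3 = 7.
E[W] = (1/3)·(23/5) + (1/3)·(17/3) + (1/3)·(7) = 259/45.

259/45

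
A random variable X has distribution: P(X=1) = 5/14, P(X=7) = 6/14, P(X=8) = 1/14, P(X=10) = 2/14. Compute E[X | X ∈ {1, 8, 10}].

P(X ∈ {1, 8, 10}) = 4/7.
Σ over the event: 1·5/14 + 8·1/14 + 10·1/7 = 33/14.
E[X | X ∈ {1, 8, 10}] = (33/14) / (4/7) = 33/8.

33/8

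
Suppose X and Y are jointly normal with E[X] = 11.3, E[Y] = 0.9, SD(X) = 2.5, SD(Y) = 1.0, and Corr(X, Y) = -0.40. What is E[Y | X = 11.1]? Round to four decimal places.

For a bivariate normal, E[Y | X=x] = μ_Y + ρ·(σ_Y/σ_X)·(x − μ_X).
E[Y | X=11.1] = 0.9 + (-0.40)·(1.0/2.5)·(11.1 − (11.3)) = 0.9 + (-0.16)·(-0.2) = 0.9320.

0.9320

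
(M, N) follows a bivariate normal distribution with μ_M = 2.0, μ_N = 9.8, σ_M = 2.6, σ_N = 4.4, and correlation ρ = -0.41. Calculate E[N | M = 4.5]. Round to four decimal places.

8.0654

For a bivariate normal, E[N | M=x] = μ_N + ρ·(σ_N/σ_M)·(x − μ_M).
E[N | M=4.5] = 9.8 + (-0.41)·(4.4/2.6)·(4.5 − (2.0)) = 9.8 + (-0.69385)·(2.5) = 8.0654.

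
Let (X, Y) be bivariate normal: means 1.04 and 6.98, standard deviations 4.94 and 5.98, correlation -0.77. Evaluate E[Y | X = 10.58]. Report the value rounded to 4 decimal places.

-1.9123

The regression of Y on X has slope ρ·σ_Y/σ_X and passes through (μ_X, μ_Y).
E[Y | X=10.58] = 6.98 + (-0.77)·(5.98/4.94)·(10.58 − (1.04)) = 6.98 + (-0.93211)·(9.54) = -1.9123.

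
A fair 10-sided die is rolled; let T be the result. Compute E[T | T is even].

Given T is even, T is equally likely to be any of {2, 4, 6, 8, 10}.
E[T | T is even] = (2 + 4 + 6 + 8 + 10) / 5 = 6.

6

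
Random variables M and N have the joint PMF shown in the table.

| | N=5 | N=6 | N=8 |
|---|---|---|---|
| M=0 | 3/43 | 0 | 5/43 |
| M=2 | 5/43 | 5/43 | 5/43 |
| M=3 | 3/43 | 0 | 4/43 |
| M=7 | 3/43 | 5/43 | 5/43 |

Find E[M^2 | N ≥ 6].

566/29

P(N ≥ 6) = 29/43.
Σ M^2·P over the event = 0·(5/43) + 4·(5/43) + 4·(5/43) + 9·(4/43) + 49·(5/43) + 49·(5/43) = 566/43.
E[M^2 | N ≥ 6] = (566/43) / (29/43) = 566/29.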